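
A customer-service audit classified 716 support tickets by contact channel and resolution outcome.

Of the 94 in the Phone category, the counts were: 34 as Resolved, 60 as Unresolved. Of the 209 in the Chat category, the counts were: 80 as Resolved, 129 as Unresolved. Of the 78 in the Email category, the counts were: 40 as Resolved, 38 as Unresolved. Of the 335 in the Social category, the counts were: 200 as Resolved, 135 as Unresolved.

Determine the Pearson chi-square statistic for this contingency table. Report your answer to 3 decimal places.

Row totals: 94, 209, 78, 335. Column totals: 354, 362. Grand total N = 716.
Expected counts (row total × column total / N):
  Phone, Resolved: 94×354/716 = 46.4749
  Phone, Unresolved: 94×362/716 = 47.5251
  Chat, Resolved: 209×354/716 = 103.3324
  Chat, Unresolved: 209×362/716 = 105.6676
  Email, Resolved: 78×354/716 = 38.5642
  Email, Unresolved: 78×362/716 = 39.4358
  Social, Resolved: 335×354/716 = 165.6285
  Social, Unresolved: 335×362/716 = 169.3715
Contributions (O − E)²/E:
  (34 − 46.4749)²/46.4749 = 3.3485
  (60 − 47.5251)²/47.5251 = 3.2745
  (80 − 103.3324)²/103.3324 = 5.2684
  (129 − 105.6676)²/105.6676 = 5.1520
  (40 − 38.5642)²/38.5642 = 0.0535
  (38 − 39.4358)²/39.4358 = 0.0523
  (200 − 165.6285)²/165.6285 = 7.1328
  (135 − 169.3715)²/169.3715 = 6.9752
χ² = 3.3485 + 3.2745 + 5.2684 + 5.1520 + 0.0535 + 0.0523 + 7.1328 + 6.9752 = 31.257

31.257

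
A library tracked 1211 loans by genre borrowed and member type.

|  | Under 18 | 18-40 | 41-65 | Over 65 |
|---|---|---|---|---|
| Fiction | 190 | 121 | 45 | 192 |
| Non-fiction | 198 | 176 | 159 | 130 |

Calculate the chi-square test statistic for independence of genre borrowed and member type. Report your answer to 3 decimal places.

Row totals: 548, 663. Column totals: 388, 297, 204, 322. Grand total N = 1211.
Expected counts (row total × column total / N):
  Fiction, Under 18: 548×388/1211 = 175.5772
  Fiction, 18-40: 548×297/1211 = 134.3980
  Fiction, 41-65: 548×204/1211 = 92.3138
  Fiction, Over 65: 548×322/1211 = 145.7110
  Non-fiction, Under 18: 663×388/1211 = 212.4228
  Non-fiction, 18-40: 663×297/1211 = 162.6020
  Non-fiction, 41-65: 663×204/1211 = 111.6862
  Non-fiction, Over 65: 663×322/1211 = 176.2890
Contributions (O − E)²/E:
  (190 − 175.5772)²/175.5772 = 1.1848
  (121 − 134.3980)²/134.3980 = 1.3356
  (45 − 92.3138)²/92.3138 = 24.2498
  (192 − 145.7110)²/145.7110 = 14.7049
  (198 − 212.4228)²/212.4228 = 0.9793
  (176 − 162.6020)²/162.6020 = 1.1040
  (159 − 111.6862)²/111.6862 = 20.0436
  (130 − 176.2890)²/176.2890 = 12.1543
χ² = 1.1848 + 1.3356 + 24.2498 + 14.7049 + 0.9793 + 1.1040 + 20.0436 + 12.1543 = 75.756

75.756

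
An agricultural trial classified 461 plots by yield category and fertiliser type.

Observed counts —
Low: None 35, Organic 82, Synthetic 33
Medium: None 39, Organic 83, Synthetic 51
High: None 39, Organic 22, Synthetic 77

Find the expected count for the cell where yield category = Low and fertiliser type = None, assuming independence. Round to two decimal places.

Row total (Low) = 150; column total (None) = 113; grand total N = 461.
Expected count = (row total × column total) / N = 150 × 113 / 461 = 36.77.

36.77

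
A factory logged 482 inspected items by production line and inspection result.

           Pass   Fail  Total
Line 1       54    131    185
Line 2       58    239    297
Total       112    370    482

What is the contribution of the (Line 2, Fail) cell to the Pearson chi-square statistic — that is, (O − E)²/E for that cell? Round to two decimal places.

Row total (Line 2) = 297; column total (Fail) = 370; N = 482.
Expected count E = 297 × 370 / 482 = 227.988.
Contribution = (O − E)²/E = (239 − 227.988)² / 227.988 = 0.53.

0.53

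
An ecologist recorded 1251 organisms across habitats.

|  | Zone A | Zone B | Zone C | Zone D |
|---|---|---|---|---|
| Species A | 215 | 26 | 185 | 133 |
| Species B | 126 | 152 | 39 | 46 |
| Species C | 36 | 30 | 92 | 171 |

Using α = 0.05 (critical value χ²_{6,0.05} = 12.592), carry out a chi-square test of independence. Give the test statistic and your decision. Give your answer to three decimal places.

Row totals: 559, 363, 329. Column totals: 377, 208, 316, 350. Grand total N = 1251.
Expected counts (row total × column total / N):
  Species A, Zone A: 559×377/1251 = 168.45963
  Species A, Zone B: 559×208/1251 = 92.94325
  Species A, Zone C: 559×316/1251 = 141.20224
  Species A, Zone D: 559×350/1251 = 156.39488
  Species B, Zone A: 363×377/1251 = 109.39329
  Species B, Zone B: 363×208/1251 = 60.35492
  Species B, Zone C: 363×316/1251 = 91.69305
  Species B, Zone D: 363×350/1251 = 101.55875
  Species C, Zone A: 329×377/1251 = 99.14708
  Species C, Zone B: 329×208/1251 = 54.70184
  Species C, Zone C: 329×316/1251 = 83.10472
  Species C, Zone D: 329×350/1251 = 92.04636
Contributions (O − E)²/E:
  (215 − 168.45963)²/168.45963 = 12.8577
  (26 − 92.94325)²/92.94325 = 48.2165
  (185 − 141.20224)²/141.20224 = 13.5851
  (133 − 156.39488)²/156.39488 = 3.4996
  (126 − 109.39329)²/109.39329 = 2.5210
  (152 − 60.35492)²/60.35492 = 139.1572
  (39 − 91.69305)²/91.69305 = 30.2810
  (46 − 101.55875)²/101.55875 = 30.3940
  (36 − 99.14708)²/99.14708 = 40.2186
  (30 − 54.70184)²/54.70184 = 11.1547
  (92 − 83.10472)²/83.10472 = 0.9521
  (171 − 92.04636)²/92.04636 = 67.7232
χ² = 12.8577 + 48.2165 + 13.5851 + 3.4996 + 2.5210 + 139.1572 + 30.2810 + 30.3940 + 40.2186 + 11.1547 + 0.9521 + 67.7232 = 400.561
df = (3−1)(4−1) = 6. Since 400.561 > 12.592, reject the null hypothesis of independence at α = 0.05.

400.561; reject H₀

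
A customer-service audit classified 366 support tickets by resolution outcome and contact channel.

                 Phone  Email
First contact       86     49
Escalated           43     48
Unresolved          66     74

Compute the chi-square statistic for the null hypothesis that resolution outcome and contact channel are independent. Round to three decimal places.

9.339

Row totals: 135, 91, 140. Column totals: 195, 171. Grand total N = 366.
Expected counts (row total × column total / N):
  First contact, Phone: 135×195/366 = 71.9262
  First contact, Email: 135×171/366 = 63.0738
  Escalated, Phone: 91×195/366 = 48.4836
  Escalated, Email: 91×171/366 = 42.5164
  Unresolved, Phone: 140×195/366 = 74.5902
  Unresolved, Email: 140×171/366 = 65.4098
Contributions (O − E)²/E:
  (86 − 71.9262)²/71.9262 = 2.7538
  (49 − 63.0738)²/63.0738 = 3.1403
  (43 − 48.4836)²/48.4836 = 0.6202
  (48 − 42.5164)²/42.5164 = 0.7073
  (66 − 74.5902)²/74.5902 = 0.9893
  (74 − 65.4098)²/65.4098 = 1.1281
χ² = 2.7538 + 3.1403 + 0.6202 + 0.7073 + 0.9893 + 1.1281 = 9.339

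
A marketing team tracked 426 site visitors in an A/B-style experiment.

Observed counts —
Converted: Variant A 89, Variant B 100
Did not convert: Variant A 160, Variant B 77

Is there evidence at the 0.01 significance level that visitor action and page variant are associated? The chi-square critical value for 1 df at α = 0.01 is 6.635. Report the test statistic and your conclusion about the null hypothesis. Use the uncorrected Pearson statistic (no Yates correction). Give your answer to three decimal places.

Row totals: 189, 237. Column totals: 249, 177. Grand total N = 426.
Expected counts (row total × column total / N):
  Converted, Variant A: 189×249/426 = 110.4718
  Converted, Variant B: 189×177/426 = 78.5282
  Did not convert, Variant A: 237×249/426 = 138.5282
  Did not convert, Variant B: 237×177/426 = 98.4718
Contributions (O − E)²/E:
  (89 − 110.4718)²/110.4718 = 4.1734
  (100 − 78.5282)²/78.5282 = 5.8710
  (160 − 138.5282)²/138.5282 = 3.3281
  (77 − 98.4718)²/98.4718 = 4.6819
χ² = 4.1734 + 5.8710 + 3.3281 + 4.6819 = 18.054
df = (2−1)(2−1) = 1. Since 18.054 > 6.635, reject the null hypothesis of independence at α = 0.01.

18.054; reject H₀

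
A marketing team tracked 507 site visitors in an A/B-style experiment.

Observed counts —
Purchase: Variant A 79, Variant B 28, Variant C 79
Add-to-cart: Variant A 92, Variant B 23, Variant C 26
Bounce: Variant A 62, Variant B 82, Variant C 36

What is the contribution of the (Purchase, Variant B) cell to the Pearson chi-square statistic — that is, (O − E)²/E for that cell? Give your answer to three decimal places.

Row total (Purchase) = 186; column total (Variant B) = 133; N = 507.
Expected count E = 186 × 133 / 507 = 48.79290.
Contribution = (O − E)²/E = (28 − 48.79290)² / 48.79290 = 8.861.

8.861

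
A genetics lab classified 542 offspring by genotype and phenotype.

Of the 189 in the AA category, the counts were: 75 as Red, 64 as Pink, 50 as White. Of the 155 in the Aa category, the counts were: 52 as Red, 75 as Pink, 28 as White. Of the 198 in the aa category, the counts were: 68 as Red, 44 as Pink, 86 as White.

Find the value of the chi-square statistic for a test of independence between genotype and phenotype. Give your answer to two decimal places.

Row totals: 189, 155, 198. Column totals: 195, 183, 164. Grand total N = 542.
Expected counts (row total × column total / N):
  AA, Red: 189×195/542 = 67.998
  AA, Pink: 189×183/542 = 63.814
  AA, White: 189×164/542 = 57.188
  Aa, Red: 155×195/542 = 55.766
  Aa, Pink: 155×183/542 = 52.334
  Aa, White: 155×164/542 = 46.900
  aa, Red: 198×195/542 = 71.236
  aa, Pink: 198×183/542 = 66.852
  aa, White: 198×164/542 = 59.911
Contributions (O − E)²/E:
  (75 − 67.998)²/67.998 = 0.7210
  (64 − 63.814)²/63.814 = 0.0005
  (50 − 57.188)²/57.188 = 0.9035
  (52 − 55.766)²/55.766 = 0.2543
  (75 − 52.334)²/52.334 = 9.8167
  (28 − 46.900)²/46.900 = 7.6164
  (68 − 71.236)²/71.236 = 0.1470
  (44 − 66.852)²/66.852 = 7.8115
  (86 − 59.911)²/59.911 = 11.3608
χ² = 0.7210 + 0.0005 + 0.9035 + 0.2543 + 9.8167 + 7.6164 + 0.1470 + 7.8115 + 11.3608 = 38.63

38.63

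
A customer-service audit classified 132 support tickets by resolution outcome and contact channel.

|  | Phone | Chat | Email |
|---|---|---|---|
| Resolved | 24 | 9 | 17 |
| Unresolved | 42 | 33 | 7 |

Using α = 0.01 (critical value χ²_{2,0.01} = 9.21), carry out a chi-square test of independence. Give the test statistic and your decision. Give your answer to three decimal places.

15.971; reject H₀

Row totals: 50, 82. Column totals: 66, 42, 24. Grand total N = 132.
Expected counts (row total × column total / N):
  Resolved, Phone: 50×66/132 = 25.0000
  Resolved, Chat: 50×42/132 = 15.9091
  Resolved, Email: 50×24/132 = 9.0909
  Unresolved, Phone: 82×66/132 = 41.0000
  Unresolved, Chat: 82×42/132 = 26.0909
  Unresolved, Email: 82×24/132 = 14.9091
Contributions (O − E)²/E:
  (24 − 25.0000)²/25.0000 = 0.0400
  (9 − 15.9091)²/15.9091 = 3.0005
  (17 − 9.0909)²/9.0909 = 6.8809
  (42 − 41.0000)²/41.0000 = 0.0244
  (33 − 26.0909)²/26.0909 = 1.8296
  (7 − 14.9091)²/14.9091 = 4.1957
χ² = 0.0400 + 3.0005 + 6.8809 + 0.0244 + 1.8296 + 4.1957 = 15.971
df = (2−1)(3−1) = 2. Since 15.971 > 9.21, reject the null hypothesis of independence at α = 0.01.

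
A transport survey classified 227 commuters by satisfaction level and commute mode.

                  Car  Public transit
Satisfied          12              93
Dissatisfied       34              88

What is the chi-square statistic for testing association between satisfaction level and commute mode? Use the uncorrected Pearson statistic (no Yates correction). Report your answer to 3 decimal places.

Row totals: 105, 122. Column totals: 46, 181. Grand total N = 227.
Expected counts (row total × column total / N):
  Satisfied, Car: 105×46/227 = 21.2775
  Satisfied, Public transit: 105×181/227 = 83.7225
  Dissatisfied, Car: 122×46/227 = 24.7225
  Dissatisfied, Public transit: 122×181/227 = 97.2775
Contributions (O − E)²/E:
  (12 − 21.2775)²/21.2775 = 4.0452
  (93 − 83.7225)²/83.7225 = 1.0281
  (34 − 24.7225)²/24.7225 = 3.4815
  (88 − 97.2775)²/97.2775 = 0.8848
χ² = 4.0452 + 1.0281 + 3.4815 + 0.8848 = 9.440

9.440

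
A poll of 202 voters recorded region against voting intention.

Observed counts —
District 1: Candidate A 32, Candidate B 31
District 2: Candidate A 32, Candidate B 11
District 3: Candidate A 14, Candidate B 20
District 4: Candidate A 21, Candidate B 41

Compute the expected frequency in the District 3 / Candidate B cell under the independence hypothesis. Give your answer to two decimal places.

Row total (District 3) = 34; column total (Candidate B) = 103; grand total N = 202.
Expected count = (row total × column total) / N = 34 × 103 / 202 = 17.34.

17.34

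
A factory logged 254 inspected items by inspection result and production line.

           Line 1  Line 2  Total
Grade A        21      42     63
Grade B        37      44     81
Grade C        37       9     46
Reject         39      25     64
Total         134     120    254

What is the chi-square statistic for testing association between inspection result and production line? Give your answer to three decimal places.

27.021

Grand total N = 254.
Expected counts (row total × column total / N):
  Grade A, Line 1: 63×134/254 = 33.2362
  Grade A, Line 2: 63×120/254 = 29.7638
  Grade B, Line 1: 81×134/254 = 42.7323
  Grade B, Line 2: 81×120/254 = 38.2677
  Grade C, Line 1: 46×134/254 = 24.2677
  Grade C, Line 2: 46×120/254 = 21.7323
  Reject, Line 1: 64×134/254 = 33.7638
  Reject, Line 2: 64×120/254 = 30.2362
Contributions (O − E)²/E:
  (21 − 33.2362)²/33.2362 = 4.5049
  (42 − 29.7638)²/29.7638 = 5.0304
  (37 − 42.7323)²/42.7323 = 0.7690
  (44 − 38.2677)²/38.2677 = 0.8587
  (37 − 24.2677)²/24.2677 = 6.6801
  (9 − 21.7323)²/21.7323 = 7.4595
  (39 − 33.7638)²/33.7638 = 0.8120
  (25 − 30.2362)²/30.2362 = 0.9068
χ² = 4.5049 + 5.0304 + 0.7690 + 0.8587 + 6.6801 + 7.4595 + 0.8120 + 0.9068 = 27.021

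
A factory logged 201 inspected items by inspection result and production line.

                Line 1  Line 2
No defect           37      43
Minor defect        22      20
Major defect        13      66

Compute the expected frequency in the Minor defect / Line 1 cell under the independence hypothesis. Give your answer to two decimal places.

15.04

Row total (Minor defect) = 42; column total (Line 1) = 72; grand total N = 201.
Expected count = (row total × column total) / N = 42 × 72 / 201 = 15.04.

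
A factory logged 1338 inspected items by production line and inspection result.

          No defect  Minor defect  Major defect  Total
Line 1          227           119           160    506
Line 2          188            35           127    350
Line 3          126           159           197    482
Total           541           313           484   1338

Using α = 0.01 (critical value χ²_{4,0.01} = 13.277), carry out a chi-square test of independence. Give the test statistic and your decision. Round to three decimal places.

93.722; reject H₀

Grand total N = 1338.
Expected counts (row total × column total / N):
  Line 1, No defect: 506×541/1338 = 204.5934
  Line 1, Minor defect: 506×313/1338 = 118.3692
  Line 1, Major defect: 506×484/1338 = 183.0374
  Line 2, No defect: 350×541/1338 = 141.5172
  Line 2, Minor defect: 350×313/1338 = 81.8759
  Line 2, Major defect: 350×484/1338 = 126.6069
  Line 3, No defect: 482×541/1338 = 194.8894
  Line 3, Minor defect: 482×313/1338 = 112.7549
  Line 3, Major defect: 482×484/1338 = 174.3558
Contributions (O − E)²/E:
  (227 − 204.5934)²/204.5934 = 2.4539
  (119 − 118.3692)²/118.3692 = 0.0034
  (160 − 183.0374)²/183.0374 = 2.8995
  (188 − 141.5172)²/141.5172 = 15.2678
  (35 − 81.8759)²/81.8759 = 26.8376
  (127 − 126.6069)²/126.6069 = 0.0012
  (126 − 194.8894)²/194.8894 = 24.3510
  (159 − 112.7549)²/112.7549 = 18.9669
  (197 − 174.3558)²/174.3558 = 2.9409
χ² = 2.4539 + 0.0034 + 2.8995 + 15.2678 + 26.8376 + 0.0012 + 24.3510 + 18.9669 + 2.9409 = 93.722
df = (3−1)(3−1) = 4. Since 93.722 > 13.277, reject the null hypothesis of independence at α = 0.01.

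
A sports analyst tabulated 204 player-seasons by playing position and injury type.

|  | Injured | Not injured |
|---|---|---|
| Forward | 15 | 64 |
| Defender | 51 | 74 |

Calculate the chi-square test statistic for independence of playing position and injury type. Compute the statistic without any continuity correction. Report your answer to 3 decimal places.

10.524

Row totals: 79, 125. Column totals: 66, 138. Grand total N = 204.
Expected counts (row total × column total / N):
  Forward, Injured: 79×66/204 = 25.5588
  Forward, Not injured: 79×138/204 = 53.4412
  Defender, Injured: 125×66/204 = 40.4412
  Defender, Not injured: 125×138/204 = 84.5588
Contributions (O − E)²/E:
  (15 − 25.5588)²/25.5588 = 4.3620
  (64 − 53.4412)²/53.4412 = 2.0862
  (51 − 40.4412)²/40.4412 = 2.7568
  (74 − 84.5588)²/84.5588 = 1.3185
χ² = 4.3620 + 2.0862 + 2.7568 + 1.3185 = 10.524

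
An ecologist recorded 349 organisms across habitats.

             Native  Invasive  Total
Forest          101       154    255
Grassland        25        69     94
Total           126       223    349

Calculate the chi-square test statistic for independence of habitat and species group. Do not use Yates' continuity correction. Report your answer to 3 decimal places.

Grand total N = 349.
Expected counts (row total × column total / N):
  Forest, Native: 255×126/349 = 92.0630
  Forest, Invasive: 255×223/349 = 162.9370
  Grassland, Native: 94×126/349 = 33.9370
  Grassland, Invasive: 94×223/349 = 60.0630
Contributions (O − E)²/E:
  (101 − 92.0630)²/92.0630 = 0.8676
  (154 − 162.9370)²/162.9370 = 0.4902
  (25 − 33.9370)²/33.9370 = 2.3535
  (69 − 60.0630)²/60.0630 = 1.3298
χ² = 0.8676 + 0.4902 + 2.3535 + 1.3298 = 5.041

5.041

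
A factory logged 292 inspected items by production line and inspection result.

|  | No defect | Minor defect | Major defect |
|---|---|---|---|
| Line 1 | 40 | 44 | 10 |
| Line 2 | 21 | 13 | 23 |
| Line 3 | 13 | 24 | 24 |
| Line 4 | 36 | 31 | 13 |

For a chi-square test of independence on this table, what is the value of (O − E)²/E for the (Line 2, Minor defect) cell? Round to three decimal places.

3.593

Row total (Line 2) = 57; column total (Minor defect) = 112; N = 292.
Expected count E = 57 × 112 / 292 = 21.86301.
Contribution = (O − E)²/E = (13 − 21.86301)² / 21.86301 = 3.593.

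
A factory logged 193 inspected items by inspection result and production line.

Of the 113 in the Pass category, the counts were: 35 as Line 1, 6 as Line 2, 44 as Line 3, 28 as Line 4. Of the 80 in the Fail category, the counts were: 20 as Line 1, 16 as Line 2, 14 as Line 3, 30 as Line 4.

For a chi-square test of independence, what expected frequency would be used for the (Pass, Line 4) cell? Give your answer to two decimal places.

33.96

Row total (Pass) = 113; column total (Line 4) = 58; grand total N = 193.
Expected count = (row total × column total) / N = 113 × 58 / 193 = 33.96.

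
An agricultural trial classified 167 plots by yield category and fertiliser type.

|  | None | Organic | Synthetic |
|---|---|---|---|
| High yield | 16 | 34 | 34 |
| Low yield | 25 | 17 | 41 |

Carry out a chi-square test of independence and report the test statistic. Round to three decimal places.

Row totals: 84, 83. Column totals: 41, 51, 75. Grand total N = 167.
Expected counts (row total × column total / N):
  High yield, None: 84×41/167 = 20.6228
  High yield, Organic: 84×51/167 = 25.6527
  High yield, Synthetic: 84×75/167 = 37.7246
  Low yield, None: 83×41/167 = 20.3772
  Low yield, Organic: 83×51/167 = 25.3473
  Low yield, Synthetic: 83×75/167 = 37.2754
Contributions (O − E)²/E:
  (16 − 20.6228)²/20.6228 = 1.0362
  (34 − 25.6527)²/25.6527 = 2.7162
  (34 − 37.7246)²/37.7246 = 0.3677
  (25 − 20.3772)²/20.3772 = 1.0487
  (17 − 25.3473)²/25.3473 = 2.7489
  (41 − 37.2754)²/37.2754 = 0.3722
χ² = 1.0362 + 2.7162 + 0.3677 + 1.0487 + 2.7489 + 0.3722 = 8.290

8.290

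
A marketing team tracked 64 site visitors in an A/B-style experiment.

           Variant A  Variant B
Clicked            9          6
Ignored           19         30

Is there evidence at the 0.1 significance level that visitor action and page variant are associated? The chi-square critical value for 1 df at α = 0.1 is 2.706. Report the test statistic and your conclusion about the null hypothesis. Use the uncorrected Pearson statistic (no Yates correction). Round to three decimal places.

Row totals: 15, 49. Column totals: 28, 36. Grand total N = 64.
Expected counts (row total × column total / N):
  Clicked, Variant A: 15×28/64 = 6.5625
  Clicked, Variant B: 15×36/64 = 8.4375
  Ignored, Variant A: 49×28/64 = 21.4375
  Ignored, Variant B: 49×36/64 = 27.5625
Contributions (O − E)²/E:
  (9 − 6.5625)²/6.5625 = 0.9054
  (6 − 8.4375)²/8.4375 = 0.7042
  (19 − 21.4375)²/21.4375 = 0.2772
  (30 − 27.5625)²/27.5625 = 0.2156
χ² = 0.9054 + 0.7042 + 0.2772 + 0.2156 = 2.102
df = (2−1)(2−1) = 1. Since 2.102 < 2.706, fail to reject the null hypothesis of independence at α = 0.1.

2.102; fail to reject H₀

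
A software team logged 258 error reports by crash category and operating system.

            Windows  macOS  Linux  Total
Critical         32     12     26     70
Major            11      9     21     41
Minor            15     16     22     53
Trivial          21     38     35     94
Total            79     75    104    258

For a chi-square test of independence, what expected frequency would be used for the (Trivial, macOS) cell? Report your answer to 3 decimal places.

Row total (Trivial) = 94; column total (macOS) = 75; grand total N = 258.
Expected count = (row total × column total) / N = 94 × 75 / 258 = 27.326.

27.326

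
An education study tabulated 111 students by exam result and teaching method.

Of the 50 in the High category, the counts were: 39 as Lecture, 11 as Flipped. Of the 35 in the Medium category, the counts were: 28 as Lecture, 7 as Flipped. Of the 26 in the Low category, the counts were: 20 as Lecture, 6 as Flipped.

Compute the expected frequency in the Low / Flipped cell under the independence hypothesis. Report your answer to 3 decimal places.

5.622

Row total (Low) = 26; column total (Flipped) = 24; grand total N = 111.
Expected count = (row total × column total) / N = 26 × 24 / 111 = 5.622.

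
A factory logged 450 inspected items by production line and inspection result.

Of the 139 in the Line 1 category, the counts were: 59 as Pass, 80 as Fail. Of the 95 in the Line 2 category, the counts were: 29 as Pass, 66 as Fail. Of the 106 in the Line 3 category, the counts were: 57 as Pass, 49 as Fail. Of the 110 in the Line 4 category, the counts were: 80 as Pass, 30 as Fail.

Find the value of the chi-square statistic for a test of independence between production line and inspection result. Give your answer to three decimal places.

40.914

Row totals: 139, 95, 106, 110. Column totals: 225, 225. Grand total N = 450.
Expected counts (row total × column total / N):
  Line 1, Pass: 139×225/450 = 69.5000
  Line 1, Fail: 139×225/450 = 69.5000
  Line 2, Pass: 95×225/450 = 47.5000
  Line 2, Fail: 95×225/450 = 47.5000
  Line 3, Pass: 106×225/450 = 53.0000
  Line 3, Fail: 106×225/450 = 53.0000
  Line 4, Pass: 110×225/450 = 55.0000
  Line 4, Fail: 110×225/450 = 55.0000
Contributions (O − E)²/E:
  (59 − 69.5000)²/69.5000 = 1.5863
  (80 − 69.5000)²/69.5000 = 1.5863
  (29 − 47.5000)²/47.5000 = 7.2053
  (66 − 47.5000)²/47.5000 = 7.2053
  (57 − 53.0000)²/53.0000 = 0.3019
  (49 − 53.0000)²/53.0000 = 0.3019
  (80 − 55.0000)²/55.0000 = 11.3636
  (30 − 55.0000)²/55.0000 = 11.3636
χ² = 1.5863 + 1.5863 + 7.2053 + 7.2053 + 0.3019 + 0.3019 + 11.3636 + 11.3636 = 40.914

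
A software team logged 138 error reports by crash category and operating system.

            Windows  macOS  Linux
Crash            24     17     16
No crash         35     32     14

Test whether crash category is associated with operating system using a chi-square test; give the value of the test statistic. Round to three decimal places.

Row totals: 57, 81. Column totals: 59, 49, 30. Grand total N = 138.
Expected counts (row total × column total / N):
  Crash, Windows: 57×59/138 = 24.3696
  Crash, macOS: 57×49/138 = 20.2391
  Crash, Linux: 57×30/138 = 12.3913
  No crash, Windows: 81×59/138 = 34.6304
  No crash, macOS: 81×49/138 = 28.7609
  No crash, Linux: 81×30/138 = 17.6087
Contributions (O − E)²/E:
  (24 − 24.3696)²/24.3696 = 0.0056
  (17 − 20.2391)²/20.2391 = 0.5184
  (16 − 12.3913)²/12.3913 = 1.0510
  (35 − 34.6304)²/34.6304 = 0.0039
  (32 − 28.7609)²/28.7609 = 0.3648
  (14 − 17.6087)²/17.6087 = 0.7396
χ² = 0.0056 + 0.5184 + 1.0510 + 0.0039 + 0.3648 + 0.7396 = 2.683

2.683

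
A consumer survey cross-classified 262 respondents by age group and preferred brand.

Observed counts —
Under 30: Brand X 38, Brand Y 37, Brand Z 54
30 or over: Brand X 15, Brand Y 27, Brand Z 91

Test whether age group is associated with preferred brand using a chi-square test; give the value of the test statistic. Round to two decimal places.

Row totals: 129, 133. Column totals: 53, 64, 145. Grand total N = 262.
Expected counts (row total × column total / N):
  Under 30, Brand X: 129×53/262 = 26.095
  Under 30, Brand Y: 129×64/262 = 31.511
  Under 30, Brand Z: 129×145/262 = 71.393
  30 or over, Brand X: 133×53/262 = 26.905
  30 or over, Brand Y: 133×64/262 = 32.489
  30 or over, Brand Z: 133×145/262 = 73.607
Contributions (O − E)²/E:
  (38 − 26.095)²/26.095 = 5.4313
  (37 − 31.511)²/31.511 = 0.9561
  (54 − 71.393)²/71.393 = 4.2373
  (15 − 26.905)²/26.905 = 5.2678
  (27 − 32.489)²/32.489 = 0.9274
  (91 − 73.607)²/73.607 = 4.1099
χ² = 5.4313 + 0.9561 + 4.2373 + 5.2678 + 0.9274 + 4.1099 = 20.93

20.93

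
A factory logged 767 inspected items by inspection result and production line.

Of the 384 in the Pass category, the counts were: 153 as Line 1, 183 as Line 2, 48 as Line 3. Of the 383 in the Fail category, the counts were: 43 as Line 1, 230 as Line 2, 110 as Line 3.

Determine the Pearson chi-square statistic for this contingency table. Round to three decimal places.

91.411

Row totals: 384, 383. Column totals: 196, 413, 158. Grand total N = 767.
Expected counts (row total × column total / N):
  Pass, Line 1: 384×196/767 = 98.1278
  Pass, Line 2: 384×413/767 = 206.7692
  Pass, Line 3: 384×158/767 = 79.1030
  Fail, Line 1: 383×196/767 = 97.8722
  Fail, Line 2: 383×413/767 = 206.2308
  Fail, Line 3: 383×158/767 = 78.8970
Contributions (O − E)²/E:
  (153 − 98.1278)²/98.1278 = 30.6841
  (183 − 206.7692)²/206.7692 = 2.7324
  (48 − 79.1030)²/79.1030 = 12.2296
  (43 − 97.8722)²/97.8722 = 30.7642
  (230 − 206.2308)²/206.2308 = 2.7395
  (110 − 78.8970)²/78.8970 = 12.2615
χ² = 30.6841 + 2.7324 + 12.2296 + 30.7642 + 2.7395 + 12.2615 = 91.411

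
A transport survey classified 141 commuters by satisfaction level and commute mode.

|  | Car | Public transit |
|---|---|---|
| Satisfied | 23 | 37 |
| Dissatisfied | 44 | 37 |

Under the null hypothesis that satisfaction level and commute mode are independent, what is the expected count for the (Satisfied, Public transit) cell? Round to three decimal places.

31.489

Row total (Satisfied) = 60; column total (Public transit) = 74; grand total N = 141.
Expected count = (row total × column total) / N = 60 × 74 / 141 = 31.489.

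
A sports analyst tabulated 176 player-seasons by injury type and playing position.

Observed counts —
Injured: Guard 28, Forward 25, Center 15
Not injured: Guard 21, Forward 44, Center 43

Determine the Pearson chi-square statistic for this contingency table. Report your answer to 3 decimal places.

11.239

Row totals: 68, 108. Column totals: 49, 69, 58. Grand total N = 176.
Expected counts (row total × column total / N):
  Injured, Guard: 68×49/176 = 18.9318
  Injured, Forward: 68×69/176 = 26.6591
  Injured, Center: 68×58/176 = 22.4091
  Not injured, Guard: 108×49/176 = 30.0682
  Not injured, Forward: 108×69/176 = 42.3409
  Not injured, Center: 108×58/176 = 35.5909
Contributions (O − E)²/E:
  (28 − 18.9318)²/18.9318 = 4.3436
  (25 − 26.6591)²/26.6591 = 0.1033
  (15 − 22.4091)²/22.4091 = 2.4497
  (21 − 30.0682)²/30.0682 = 2.7349
  (44 − 42.3409)²/42.3409 = 0.0650
  (43 − 35.5909)²/35.5909 = 1.5424
χ² = 4.3436 + 0.1033 + 2.4497 + 2.7349 + 0.0650 + 1.5424 = 11.239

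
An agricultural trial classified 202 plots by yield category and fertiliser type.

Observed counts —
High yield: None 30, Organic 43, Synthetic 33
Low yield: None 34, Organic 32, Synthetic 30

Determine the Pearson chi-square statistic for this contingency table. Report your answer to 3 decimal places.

1.515

Row totals: 106, 96. Column totals: 64, 75, 63. Grand total N = 202.
Expected counts (row total × column total / N):
  High yield, None: 106×64/202 = 33.5842
  High yield, Organic: 106×75/202 = 39.3564
  High yield, Synthetic: 106×63/202 = 33.0594
  Low yield, None: 96×64/202 = 30.4158
  Low yield, Organic: 96×75/202 = 35.6436
  Low yield, Synthetic: 96×63/202 = 29.9406
Contributions (O − E)²/E:
  (30 − 33.5842)²/33.5842 = 0.3825
  (43 − 39.3564)²/39.3564 = 0.3373
  (33 − 33.0594)²/33.0594 = 0.0001
  (34 − 30.4158)²/30.4158 = 0.4224
  (32 − 35.6436)²/35.6436 = 0.3725
  (30 − 29.9406)²/29.9406 = 0.0001
χ² = 0.3825 + 0.3373 + 0.0001 + 0.4224 + 0.3725 + 0.0001 = 1.515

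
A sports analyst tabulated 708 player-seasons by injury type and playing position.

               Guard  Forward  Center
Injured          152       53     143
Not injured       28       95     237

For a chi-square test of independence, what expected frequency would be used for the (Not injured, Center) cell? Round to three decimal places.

193.220

Row total (Not injured) = 360; column total (Center) = 380; grand total N = 708.
Expected count = (row total × column total) / N = 360 × 380 / 708 = 193.220.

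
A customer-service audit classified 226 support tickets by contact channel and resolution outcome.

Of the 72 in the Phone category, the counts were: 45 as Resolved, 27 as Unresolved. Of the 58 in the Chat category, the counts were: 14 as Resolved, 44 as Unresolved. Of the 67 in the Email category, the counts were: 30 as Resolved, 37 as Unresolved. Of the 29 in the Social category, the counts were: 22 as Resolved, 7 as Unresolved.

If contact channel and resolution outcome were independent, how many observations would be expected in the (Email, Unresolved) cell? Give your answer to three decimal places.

Row total (Email) = 67; column total (Unresolved) = 115; grand total N = 226.
Expected count = (row total × column total) / N = 67 × 115 / 226 = 34.093.

34.093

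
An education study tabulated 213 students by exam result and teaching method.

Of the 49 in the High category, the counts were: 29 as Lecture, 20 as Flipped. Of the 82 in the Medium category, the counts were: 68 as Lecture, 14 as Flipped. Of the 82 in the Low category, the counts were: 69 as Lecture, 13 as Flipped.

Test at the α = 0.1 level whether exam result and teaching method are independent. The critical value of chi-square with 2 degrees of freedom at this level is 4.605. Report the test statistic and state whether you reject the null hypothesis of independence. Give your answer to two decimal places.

13.05; reject H₀

Row totals: 49, 82, 82. Column totals: 166, 47. Grand total N = 213.
Expected counts (row total × column total / N):
  High, Lecture: 49×166/213 = 38.188
  High, Flipped: 49×47/213 = 10.812
  Medium, Lecture: 82×166/213 = 63.906
  Medium, Flipped: 82×47/213 = 18.094
  Low, Lecture: 82×166/213 = 63.906
  Low, Flipped: 82×47/213 = 18.094
Contributions (O − E)²/E:
  (29 − 38.188)²/38.188 = 2.2106
  (20 − 10.812)²/10.812 = 7.8079
  (68 − 63.906)²/63.906 = 0.2623
  (14 − 18.094)²/18.094 = 0.9263
  (69 − 63.906)²/63.906 = 0.4060
  (13 − 18.094)²/18.094 = 1.4341
χ² = 2.2106 + 7.8079 + 0.2623 + 0.9263 + 0.4060 + 1.4341 = 13.05
df = (3−1)(2−1) = 2. Since 13.05 > 4.605, reject the null hypothesis of independence at α = 0.1.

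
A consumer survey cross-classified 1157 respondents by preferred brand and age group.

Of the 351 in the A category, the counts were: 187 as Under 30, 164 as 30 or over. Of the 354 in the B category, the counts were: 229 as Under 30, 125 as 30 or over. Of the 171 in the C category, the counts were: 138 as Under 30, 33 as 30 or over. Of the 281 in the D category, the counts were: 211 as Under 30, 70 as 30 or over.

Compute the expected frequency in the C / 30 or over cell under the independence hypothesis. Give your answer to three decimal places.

57.936

Row total (C) = 171; column total (30 or over) = 392; grand total N = 1157.
Expected count = (row total × column total) / N = 171 × 392 / 1157 = 57.936.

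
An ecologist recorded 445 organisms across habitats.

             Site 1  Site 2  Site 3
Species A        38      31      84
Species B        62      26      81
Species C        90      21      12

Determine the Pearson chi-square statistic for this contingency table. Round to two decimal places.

Row totals: 153, 169, 123. Column totals: 190, 78, 177. Grand total N = 445.
Expected counts (row total × column total / N):
  Species A, Site 1: 153×190/445 = 65.326
  Species A, Site 2: 153×78/445 = 26.818
  Species A, Site 3: 153×177/445 = 60.856
  Species B, Site 1: 169×190/445 = 72.157
  Species B, Site 2: 169×78/445 = 29.622
  Species B, Site 3: 169×177/445 = 67.220
  Species C, Site 1: 123×190/445 = 52.517
  Species C, Site 2: 123×78/445 = 21.560
  Species C, Site 3: 123×177/445 = 48.924
Contributions (O − E)²/E:
  (38 − 65.326)²/65.326 = 11.4305
  (31 − 26.818)²/26.818 = 0.6521
  (84 − 60.856)²/60.856 = 8.8018
  (62 − 72.157)²/72.157 = 1.4297
  (26 − 29.622)²/29.622 = 0.4429
  (81 − 67.220)²/67.220 = 2.8249
  (90 − 52.517)²/52.517 = 26.7528
  (21 − 21.560)²/21.560 = 0.0145
  (12 − 48.924)²/48.924 = 27.8673
χ² = 11.4305 + 0.6521 + 8.8018 + 1.4297 + 0.4429 + 2.8249 + 26.7528 + 0.0145 + 27.8673 = 80.22

80.22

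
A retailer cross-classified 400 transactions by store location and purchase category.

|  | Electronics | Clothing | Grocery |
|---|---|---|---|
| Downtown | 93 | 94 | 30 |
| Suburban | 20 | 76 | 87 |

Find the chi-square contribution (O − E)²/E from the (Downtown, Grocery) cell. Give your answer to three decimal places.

Row total (Downtown) = 217; column total (Grocery) = 117; N = 400.
Expected count E = 217 × 117 / 400 = 63.4725.
Contribution = (O − E)²/E = (30 − 63.4725)² / 63.4725 = 17.652.

17.652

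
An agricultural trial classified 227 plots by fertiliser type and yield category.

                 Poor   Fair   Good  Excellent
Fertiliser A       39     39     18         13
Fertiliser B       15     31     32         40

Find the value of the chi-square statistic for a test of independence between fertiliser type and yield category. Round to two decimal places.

28.94

Row totals: 109, 118. Column totals: 54, 70, 50, 53. Grand total N = 227.
Expected counts (row total × column total / N):
  Fertiliser A, Poor: 109×54/227 = 25.930
  Fertiliser A, Fair: 109×70/227 = 33.612
  Fertiliser A, Good: 109×50/227 = 24.009
  Fertiliser A, Excellent: 109×53/227 = 25.449
  Fertiliser B, Poor: 118×54/227 = 28.070
  Fertiliser B, Fair: 118×70/227 = 36.388
  Fertiliser B, Good: 118×50/227 = 25.991
  Fertiliser B, Excellent: 118×53/227 = 27.551
Contributions (O − E)²/E:
  (39 − 25.930)²/25.930 = 6.5879
  (39 − 33.612)²/33.612 = 0.8637
  (18 − 24.009)²/24.009 = 1.5039
  (13 − 25.449)²/25.449 = 6.0897
  (15 − 28.070)²/28.070 = 6.0857
  (31 − 36.388)²/36.388 = 0.7978
  (32 − 25.991)²/25.991 = 1.3893
  (40 − 27.551)²/27.551 = 5.6251
χ² = 6.5879 + 0.8637 + 1.5039 + 6.0897 + 6.0857 + 0.7978 + 1.3893 + 5.6251 = 28.94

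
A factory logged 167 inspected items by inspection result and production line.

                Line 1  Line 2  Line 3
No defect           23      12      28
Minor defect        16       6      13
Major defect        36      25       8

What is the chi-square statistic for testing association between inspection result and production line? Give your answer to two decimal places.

Row totals: 63, 35, 69. Column totals: 75, 43, 49. Grand total N = 167.
Expected counts (row total × column total / N):
  No defect, Line 1: 63×75/167 = 28.293
  No defect, Line 2: 63×43/167 = 16.222
  No defect, Line 3: 63×49/167 = 18.485
  Minor defect, Line 1: 35×75/167 = 15.719
  Minor defect, Line 2: 35×43/167 = 9.012
  Minor defect, Line 3: 35×49/167 = 10.269
  Major defect, Line 1: 69×75/167 = 30.988
  Major defect, Line 2: 69×43/167 = 17.766
  Major defect, Line 3: 69×49/167 = 20.246
Contributions (O − E)²/E:
  (23 − 28.293)²/28.293 = 0.9902
  (12 − 16.222)²/16.222 = 1.0988
  (28 − 18.485)²/18.485 = 4.8978
  (16 − 15.719)²/15.719 = 0.0050
  (6 − 9.012)²/9.012 = 1.0067
  (13 − 10.269)²/10.269 = 0.7263
  (36 − 30.988)²/30.988 = 0.8106
  (25 − 17.766)²/17.766 = 2.9456
  (8 − 20.246)²/20.246 = 7.4071
χ² = 0.9902 + 1.0988 + 4.8978 + 0.0050 + 1.0067 + 0.7263 + 0.8106 + 2.9456 + 7.4071 = 19.89

19.89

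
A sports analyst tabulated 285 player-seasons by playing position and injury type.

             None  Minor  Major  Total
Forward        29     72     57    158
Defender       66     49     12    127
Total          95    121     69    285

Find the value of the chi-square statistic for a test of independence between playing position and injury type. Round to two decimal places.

45.29

Grand total N = 285.
Expected counts (row total × column total / N):
  Forward, None: 158×95/285 = 52.667
  Forward, Minor: 158×121/285 = 67.081
  Forward, Major: 158×69/285 = 38.253
  Defender, None: 127×95/285 = 42.333
  Defender, Minor: 127×121/285 = 53.919
  Defender, Major: 127×69/285 = 30.747
Contributions (O − E)²/E:
  (29 − 52.667)²/52.667 = 10.6353
  (72 − 67.081)²/67.081 = 0.3607
  (57 − 38.253)²/38.253 = 9.1875
  (66 − 42.333)²/42.333 = 13.2314
  (49 − 53.919)²/53.919 = 0.4488
  (12 − 30.747)²/30.747 = 11.4304
χ² = 10.6353 + 0.3607 + 9.1875 + 13.2314 + 0.4488 + 11.4304 = 45.29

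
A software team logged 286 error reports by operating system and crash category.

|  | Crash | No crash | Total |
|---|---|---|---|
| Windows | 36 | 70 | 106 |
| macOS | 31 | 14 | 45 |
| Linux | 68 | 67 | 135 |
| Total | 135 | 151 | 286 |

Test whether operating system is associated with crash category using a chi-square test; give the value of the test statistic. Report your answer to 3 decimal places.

16.492

Grand total N = 286.
Expected counts (row total × column total / N):
  Windows, Crash: 106×135/286 = 50.0350
  Windows, No crash: 106×151/286 = 55.9650
  macOS, Crash: 45×135/286 = 21.2413
  macOS, No crash: 45×151/286 = 23.7587
  Linux, Crash: 135×135/286 = 63.7238
  Linux, No crash: 135×151/286 = 71.2762
Contributions (O − E)²/E:
  (36 − 50.0350)²/50.0350 = 3.9369
  (70 − 55.9650)²/55.9650 = 3.5197
  (31 − 21.2413)²/21.2413 = 4.4834
  (14 − 23.7587)²/23.7587 = 4.0083
  (68 − 63.7238)²/63.7238 = 0.2870
  (67 − 71.2762)²/71.2762 = 0.2565
χ² = 3.9369 + 3.5197 + 4.4834 + 4.0083 + 0.2870 + 0.2565 = 16.492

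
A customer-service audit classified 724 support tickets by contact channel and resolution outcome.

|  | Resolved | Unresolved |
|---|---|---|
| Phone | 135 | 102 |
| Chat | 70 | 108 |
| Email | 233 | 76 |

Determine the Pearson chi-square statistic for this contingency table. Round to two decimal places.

63.36

Row totals: 237, 178, 309. Column totals: 438, 286. Grand total N = 724.
Expected counts (row total × column total / N):
  Phone, Resolved: 237×438/724 = 143.378
  Phone, Unresolved: 237×286/724 = 93.622
  Chat, Resolved: 178×438/724 = 107.685
  Chat, Unresolved: 178×286/724 = 70.315
  Email, Resolved: 309×438/724 = 186.936
  Email, Unresolved: 309×286/724 = 122.064
Contributions (O − E)²/E:
  (135 − 143.378)²/143.378 = 0.4896
  (102 − 93.622)²/93.622 = 0.7497
  (70 − 107.685)²/107.685 = 13.1881
  (108 − 70.315)²/70.315 = 20.1971
  (233 − 186.936)²/186.936 = 11.3509
  (76 − 122.064)²/122.064 = 17.3834
χ² = 0.4896 + 0.7497 + 13.1881 + 20.1971 + 11.3509 + 17.3834 = 63.36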